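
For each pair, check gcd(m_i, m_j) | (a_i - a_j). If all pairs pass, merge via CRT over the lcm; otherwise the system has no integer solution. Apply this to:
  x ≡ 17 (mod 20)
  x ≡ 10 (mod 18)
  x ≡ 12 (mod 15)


Moduli 20, 18, 15 are not pairwise coprime, so CRT works modulo lcm(m_i) when all pairwise compatibility conditions hold.
Pairwise compatibility: gcd(m_i, m_j) must divide a_i - a_j for every pair.
Merge one congruence at a time:
  Start: x ≡ 17 (mod 20).
  Combine with x ≡ 10 (mod 18): gcd(20, 18) = 2, and 10 - 17 = -7 is NOT divisible by 2.
    ⇒ system is inconsistent (no integer solution).

No solution (the system is inconsistent).


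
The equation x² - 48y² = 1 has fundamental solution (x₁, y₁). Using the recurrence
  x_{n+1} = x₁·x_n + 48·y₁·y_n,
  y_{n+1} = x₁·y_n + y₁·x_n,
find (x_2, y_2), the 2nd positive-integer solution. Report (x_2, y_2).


Step 1: Find the fundamental solution (x₁, y₁) of x² - 48y² = 1.
  Expand √48 as a continued fraction. a₀ = ⌊√48⌋ = 6; iterate m_{k+1} = d_k·a_k − m_k, d_{k+1} = (48 − m_{k+1}²)/d_k, a_{k+1} = ⌊(a₀ + m_{k+1})/d_{k+1}⌋ (starting m₀ = 0, d₀ = 1), with convergents p_k = a_k·p_{k-1} + p_{k-2}, q_k = a_k·q_{k-1} + q_{k-2} (p₋₁ = 1, q₋₁ = 0):
  k = 0: a₀ = 6; p₀/q₀ = 6/1; p₀² − 48·q₀² = 36 − 48 = -12.
  k = 1: m = 6, d = 12, a = ⌊(6 + 6)/12⌋ = 1; p/q = (1·6 + 1)/(1·1 + 0) = 7/1; p² − 48·q² = 49 − 48 = 1.
  The first convergent with p² − 48·q² = 1 gives the fundamental solution (x₁, y₁) = (7, 1).
Step 2: Apply the recurrence (x_{n+1}, y_{n+1}) = (x₁x_n + 48y₁y_n, x₁y_n + y₁x_n) repeatedly.
  From (x_1, y_1) = (7, 1): x_2 = 7·7 + 48·1·1 = 97; y_2 = 7·1 + 1·7 = 14.
Step 3: Verify x_2² - 48·y_2² = 9409 - 9408 = 1 (should be 1). ✓

(x_1, y_1) = (7, 1); (x_2, y_2) = (97, 14).


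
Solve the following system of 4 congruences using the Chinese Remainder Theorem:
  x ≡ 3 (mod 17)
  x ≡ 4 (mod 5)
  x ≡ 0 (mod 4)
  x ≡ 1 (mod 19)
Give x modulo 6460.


Product of moduli M = 17 · 5 · 4 · 19 = 6460.
Merge one congruence at a time:
  Start: x ≡ 3 (mod 17).
  Combine with x ≡ 4 (mod 5); new modulus lcm = 85.
    Write x = 3 + 17·t and substitute into x ≡ 4 (mod 5): 17·t ≡ 4 − 3 = 1 (mod 5).
    Reduce coefficients mod 5: 2·t ≡ 1 (mod 5).
    The inverse of 2 mod 5 is 3 (since 2·3 = 6 = 1·5 + 1), so t ≡ 3·1 = 3 ≡ 3 (mod 5).
    Then x = 3 + 17·3 = 54, valid modulo lcm(17, 5) = 85: x ≡ 54 (mod 85).
  Combine with x ≡ 0 (mod 4); new modulus lcm = 340.
    Write x = 54 + 85·t and substitute into x ≡ 0 (mod 4): 85·t ≡ 0 − 54 = -54 (mod 4).
    Reduce coefficients mod 4: 1·t ≡ 2 (mod 4).
    So t ≡ 2 (mod 4).
    Then x = 54 + 85·2 = 224, valid modulo lcm(85, 4) = 340: x ≡ 224 (mod 340).
  Combine with x ≡ 1 (mod 19); new modulus lcm = 6460.
    Write x = 224 + 340·t and substitute into x ≡ 1 (mod 19): 340·t ≡ 1 − 224 = -223 (mod 19).
    Reduce coefficients mod 19: 17·t ≡ 5 (mod 19).
    The inverse of 17 mod 19 is 9 (since 17·9 = 153 = 8·19 + 1), so t ≡ 9·5 = 45 ≡ 7 (mod 19).
    Then x = 224 + 340·7 = 2604, valid modulo lcm(340, 19) = 6460: x ≡ 2604 (mod 6460).
Verify against each original: 2604 mod 17 = 3, 2604 mod 5 = 4, 2604 mod 4 = 0, 2604 mod 19 = 1.

x ≡ 2604 (mod 6460).


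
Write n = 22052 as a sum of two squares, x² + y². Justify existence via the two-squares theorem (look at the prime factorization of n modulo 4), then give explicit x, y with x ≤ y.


Step 1: Factor n = 22052 = 2^2 · 37 · 149.
Step 2: Check the mod-4 condition on each prime factor: 2 = 2 (special); 37 ≡ 1 (mod 4), exponent 1; 149 ≡ 1 (mod 4), exponent 1.
All primes ≡ 3 (mod 4) appear to even exponent (or don't appear), so by the two-squares theorem n IS expressible as a sum of two squares.
Step 3: Build a representation. Group n = k² · m with k = 2 and m = 37 · 149 = 5513 (a product of primes ≡ 1 (mod 4)); a representation of m scales to one of n via (k·x)² + (k·y)² = k²(x² + y²). Each prime p ≡ 1 (mod 4) is itself a sum of two squares; find a² by testing p − a² for a perfect square:
  37: 37 − 1² = 36 = 6² ⇒ 37 = 1² + 6².
  149: 149 − 1² = 148, 149 − 2² = 145, 149 − 3² = 140, 149 − 4² = 133, 149 − 5² = 124, 149 − 6² = 113, 149 − 7² = 100 = 10² ⇒ 149 = 7² + 10².
  Combine using the Brahmagupta–Fibonacci identity (a² + b²)(c² + d²) = (ac − bd)² + (ad + bc)² = (ac + bd)² + (ad − bc)²:
  37 · 149 = 5513: from (1² + 6²)(7² + 10²), take (1·7 − 6·10, 1·10 + 6·7) = (7 − 60, 10 + 42) = (-53, 52); dropping signs (only squares matter) gives (53, 52); check 53² + 52² = 2809 + 2704 = 5513 ✓.
  Scale by k = 2: (2·53, 2·52) = (106, 104).
Step 4: Order so x ≤ y and verify: 104² + 106² = 10816 + 11236 = 22052 = n. ✓

n = 22052 = 104² + 106² (one valid representation with x ≤ y).


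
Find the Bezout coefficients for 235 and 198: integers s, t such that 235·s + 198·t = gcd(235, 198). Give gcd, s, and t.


Euclidean algorithm on (235, 198) — divide until remainder is 0:
  235 = 1 · 198 + 37
  198 = 5 · 37 + 13
  37 = 2 · 13 + 11
  13 = 1 · 11 + 2
  11 = 5 · 2 + 1
  2 = 2 · 1 + 0
gcd(235, 198) = 1.
Track Bezout coefficients alongside the remainders: start with r₀ = 235 = a·1 + b·0 (s = 1, t = 0) and r₁ = 198 = a·0 + b·1 (s = 0, t = 1); each new remainder r_{k+1} = r_{k-1} − q_k·r_k inherits s_{k+1} = s_{k-1} − q_k·s_k, t_{k+1} = t_{k-1} − q_k·t_k, so r_k = a·s_k + b·t_k at every step:
  q = 1: r = 37, s = 1 − 1·0 = 1, t = 0 − 1·1 = -1  (check: 235·1 + 198·(-1) = 37)
  q = 5: r = 13, s = 0 − 5·1 = -5, t = 1 − 5·(-1) = 6  (check: 235·(-5) + 198·6 = 13)
  q = 2: r = 11, s = 1 − 2·(-5) = 11, t = -1 − 2·6 = -13  (check: 235·11 + 198·(-13) = 11)
  q = 1: r = 2, s = -5 − 1·11 = -16, t = 6 − 1·(-13) = 19  (check: 235·(-16) + 198·19 = 2)
  q = 5: r = 1, s = 11 − 5·(-16) = 91, t = -13 − 5·19 = -108  (check: 235·91 + 198·(-108) = 1)
The row with r = 1 (the gcd) gives the Bezout coefficients s = 91, t = -108.
Result: 235 · (91) + 198 · (-108) = 1.

gcd(235, 198) = 1; s = 91, t = -108 (check: 235·91 + 198·(-108) = 1).


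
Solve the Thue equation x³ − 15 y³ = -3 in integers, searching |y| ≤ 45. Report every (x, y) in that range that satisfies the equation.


The equation is x³ - 15y³ = -3. For fixed y, x³ = 15·y³ − 3, so a solution requires the RHS to be a perfect cube.
Strategy: iterate y from -45 to 45, compute RHS = 15·y³ − 3, and check whether it is a (positive or negative) perfect cube.
Check small values of y:
  y = 0: RHS = -3 is not a perfect cube.
  y = 1: RHS = 12 is not a perfect cube.
  y = -1: RHS = -18 is not a perfect cube.
  y = 2: RHS = 117 is not a perfect cube.
  y = -2: RHS = -123 is not a perfect cube.
  y = 3: RHS = 402 is not a perfect cube.
  y = -3: RHS = -408 is not a perfect cube.
Continuing the search up to |y| = 45 finds no solutions either.
No (x, y) in the scanned range satisfies the equation.

No integer solutions with |y| ≤ 45.


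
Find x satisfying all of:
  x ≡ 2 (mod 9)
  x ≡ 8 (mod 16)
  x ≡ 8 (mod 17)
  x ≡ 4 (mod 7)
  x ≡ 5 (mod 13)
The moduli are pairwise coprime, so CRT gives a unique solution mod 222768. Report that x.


Product of moduli M = 9 · 16 · 17 · 7 · 13 = 222768.
Merge one congruence at a time:
  Start: x ≡ 2 (mod 9).
  Combine with x ≡ 8 (mod 16); new modulus lcm = 144.
    Write x = 2 + 9·t and substitute into x ≡ 8 (mod 16): 9·t ≡ 8 − 2 = 6 (mod 16).
    The inverse of 9 mod 16 is 9 (since 9·9 = 81 = 5·16 + 1), so t ≡ 9·6 = 54 ≡ 6 (mod 16).
    Then x = 2 + 9·6 = 56, valid modulo lcm(9, 16) = 144: x ≡ 56 (mod 144).
  Combine with x ≡ 8 (mod 17); new modulus lcm = 2448.
    Write x = 56 + 144·t and substitute into x ≡ 8 (mod 17): 144·t ≡ 8 − 56 = -48 (mod 17).
    Reduce coefficients mod 17: 8·t ≡ 3 (mod 17).
    The inverse of 8 mod 17 is 15 (since 8·15 = 120 = 7·17 + 1), so t ≡ 15·3 = 45 ≡ 11 (mod 17).
    Then x = 56 + 144·11 = 1640, valid modulo lcm(144, 17) = 2448: x ≡ 1640 (mod 2448).
  Combine with x ≡ 4 (mod 7); new modulus lcm = 17136.
    Write x = 1640 + 2448·t and substitute into x ≡ 4 (mod 7): 2448·t ≡ 4 − 1640 = -1636 (mod 7).
    Reduce coefficients mod 7: 5·t ≡ 2 (mod 7).
    The inverse of 5 mod 7 is 3 (since 5·3 = 15 = 2·7 + 1), so t ≡ 3·2 = 6 ≡ 6 (mod 7).
    Then x = 1640 + 2448·6 = 16328, valid modulo lcm(2448, 7) = 17136: x ≡ 16328 (mod 17136).
  Combine with x ≡ 5 (mod 13); new modulus lcm = 222768.
    Write x = 16328 + 17136·t and substitute into x ≡ 5 (mod 13): 17136·t ≡ 5 − 16328 = -16323 (mod 13).
    Reduce coefficients mod 13: 2·t ≡ 5 (mod 13).
    The inverse of 2 mod 13 is 7 (since 2·7 = 14 = 1·13 + 1), so t ≡ 7·5 = 35 ≡ 9 (mod 13).
    Then x = 16328 + 17136·9 = 170552, valid modulo lcm(17136, 13) = 222768: x ≡ 170552 (mod 222768).
Verify against each original: 170552 mod 9 = 2, 170552 mod 16 = 8, 170552 mod 17 = 8, 170552 mod 7 = 4, 170552 mod 13 = 5.

x ≡ 170552 (mod 222768).


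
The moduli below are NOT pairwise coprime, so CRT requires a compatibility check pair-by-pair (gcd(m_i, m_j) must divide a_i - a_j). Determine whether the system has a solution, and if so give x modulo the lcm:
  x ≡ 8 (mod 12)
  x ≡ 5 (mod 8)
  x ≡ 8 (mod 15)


Moduli 12, 8, 15 are not pairwise coprime, so CRT works modulo lcm(m_i) when all pairwise compatibility conditions hold.
Pairwise compatibility: gcd(m_i, m_j) must divide a_i - a_j for every pair.
Merge one congruence at a time:
  Start: x ≡ 8 (mod 12).
  Combine with x ≡ 5 (mod 8): gcd(12, 8) = 4, and 5 - 8 = -3 is NOT divisible by 4.
    ⇒ system is inconsistent (no integer solution).

No solution (the system is inconsistent).


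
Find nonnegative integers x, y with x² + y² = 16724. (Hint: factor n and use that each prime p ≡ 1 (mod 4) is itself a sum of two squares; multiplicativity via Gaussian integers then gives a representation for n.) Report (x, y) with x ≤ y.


Step 1: Factor n = 16724 = 2^2 · 37 · 113.
Step 2: Check the mod-4 condition on each prime factor: 2 = 2 (special); 37 ≡ 1 (mod 4), exponent 1; 113 ≡ 1 (mod 4), exponent 1.
All primes ≡ 3 (mod 4) appear to even exponent (or don't appear), so by the two-squares theorem n IS expressible as a sum of two squares.
Step 3: Build a representation. Group n = k² · m with k = 2 and m = 37 · 113 = 4181 (a product of primes ≡ 1 (mod 4)); a representation of m scales to one of n via (k·x)² + (k·y)² = k²(x² + y²). Each prime p ≡ 1 (mod 4) is itself a sum of two squares; find a² by testing p − a² for a perfect square:
  37: 37 − 1² = 36 = 6² ⇒ 37 = 1² + 6².
  113: 113 − 1² = 112, 113 − 2² = 109, 113 − 3² = 104, 113 − 4² = 97, 113 − 5² = 88, 113 − 6² = 77, 113 − 7² = 64 = 8² ⇒ 113 = 7² + 8².
  Combine using the Brahmagupta–Fibonacci identity (a² + b²)(c² + d²) = (ac − bd)² + (ad + bc)² = (ac + bd)² + (ad − bc)²:
  37 · 113 = 4181: from (1² + 6²)(7² + 8²), take (1·7 − 6·8, 1·8 + 6·7) = (7 − 48, 8 + 42) = (-41, 50); dropping signs (only squares matter) gives (41, 50); check 41² + 50² = 1681 + 2500 = 4181 ✓.
  Scale by k = 2: (2·41, 2·50) = (82, 100).
Step 4: Order so x ≤ y and verify: 82² + 100² = 6724 + 10000 = 16724 = n. ✓

n = 16724 = 82² + 100² (one valid representation with x ≤ y).


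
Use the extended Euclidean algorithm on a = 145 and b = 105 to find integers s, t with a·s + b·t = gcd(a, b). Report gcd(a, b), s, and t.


Euclidean algorithm on (145, 105) — divide until remainder is 0:
  145 = 1 · 105 + 40
  105 = 2 · 40 + 25
  40 = 1 · 25 + 15
  25 = 1 · 15 + 10
  15 = 1 · 10 + 5
  10 = 2 · 5 + 0
gcd(145, 105) = 5.
Track Bezout coefficients alongside the remainders: start with r₀ = 145 = a·1 + b·0 (s = 1, t = 0) and r₁ = 105 = a·0 + b·1 (s = 0, t = 1); each new remainder r_{k+1} = r_{k-1} − q_k·r_k inherits s_{k+1} = s_{k-1} − q_k·s_k, t_{k+1} = t_{k-1} − q_k·t_k, so r_k = a·s_k + b·t_k at every step:
  q = 1: r = 40, s = 1 − 1·0 = 1, t = 0 − 1·1 = -1  (check: 145·1 + 105·(-1) = 40)
  q = 2: r = 25, s = 0 − 2·1 = -2, t = 1 − 2·(-1) = 3  (check: 145·(-2) + 105·3 = 25)
  q = 1: r = 15, s = 1 − 1·(-2) = 3, t = -1 − 1·3 = -4  (check: 145·3 + 105·(-4) = 15)
  q = 1: r = 10, s = -2 − 1·3 = -5, t = 3 − 1·(-4) = 7  (check: 145·(-5) + 105·7 = 10)
  q = 1: r = 5, s = 3 − 1·(-5) = 8, t = -4 − 1·7 = -11  (check: 145·8 + 105·(-11) = 5)
The row with r = 5 (the gcd) gives the Bezout coefficients s = 8, t = -11.
Result: 145 · (8) + 105 · (-11) = 5.

gcd(145, 105) = 5; s = 8, t = -11 (check: 145·8 + 105·(-11) = 5).


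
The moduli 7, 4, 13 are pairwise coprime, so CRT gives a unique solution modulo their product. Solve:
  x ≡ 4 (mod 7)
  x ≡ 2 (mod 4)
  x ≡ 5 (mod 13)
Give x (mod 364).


Moduli 7, 4, 13 are pairwise coprime; by CRT there is a unique solution modulo M = 7 · 4 · 13 = 364.
Solve pairwise, accumulating the modulus:
  Start with x ≡ 4 (mod 7).
  Combine with x ≡ 2 (mod 4): since gcd(7, 4) = 1, we get a unique residue mod 28.
    Write x = 4 + 7·t and substitute into x ≡ 2 (mod 4): 7·t ≡ 2 − 4 = -2 (mod 4).
    Reduce coefficients mod 4: 3·t ≡ 2 (mod 4).
    The inverse of 3 mod 4 is 3 (since 3·3 = 9 = 2·4 + 1), so t ≡ 3·2 = 6 ≡ 2 (mod 4).
    Then x = 4 + 7·2 = 18, valid modulo lcm(7, 4) = 28: x ≡ 18 (mod 28).
  Combine with x ≡ 5 (mod 13): since gcd(28, 13) = 1, we get a unique residue mod 364.
    Write x = 18 + 28·t and substitute into x ≡ 5 (mod 13): 28·t ≡ 5 − 18 = -13 (mod 13).
    Reduce coefficients mod 13: 2·t ≡ 0 (mod 13).
    The inverse of 2 mod 13 is 7 (since 2·7 = 14 = 1·13 + 1), so t ≡ 7·0 = 0 ≡ 0 (mod 13).
    Then x = 18 + 28·0 = 18, valid modulo lcm(28, 13) = 364: x ≡ 18 (mod 364).
Verify: 18 mod 7 = 4 ✓, 18 mod 4 = 2 ✓, 18 mod 13 = 5 ✓.

x ≡ 18 (mod 364).


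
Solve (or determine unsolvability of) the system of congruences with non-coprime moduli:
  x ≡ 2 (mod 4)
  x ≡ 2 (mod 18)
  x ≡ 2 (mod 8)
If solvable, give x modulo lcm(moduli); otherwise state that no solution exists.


Moduli 4, 18, 8 are not pairwise coprime, so CRT works modulo lcm(m_i) when all pairwise compatibility conditions hold.
Pairwise compatibility: gcd(m_i, m_j) must divide a_i - a_j for every pair.
Merge one congruence at a time:
  Start: x ≡ 2 (mod 4).
  Combine with x ≡ 2 (mod 18): gcd(4, 18) = 2; 2 - 2 = 0, which IS divisible by 2, so compatible.
    Write x = 2 + 4·t and substitute into x ≡ 2 (mod 18): 4·t ≡ 2 − 2 = 0 (mod 18).
    Divide the congruence (and modulus) by g = 2: 2·t ≡ 0 (mod 9).
    The inverse of 2 mod 9 is 5 (since 2·5 = 10 = 1·9 + 1), so t ≡ 5·0 = 0 ≡ 0 (mod 9).
    Then x = 2 + 4·0 = 2, valid modulo lcm(4, 18) = 36: x ≡ 2 (mod 36).
  Combine with x ≡ 2 (mod 8): gcd(36, 8) = 4; 2 - 2 = 0, which IS divisible by 4, so compatible.
    Write x = 2 + 36·t and substitute into x ≡ 2 (mod 8): 36·t ≡ 2 − 2 = 0 (mod 8).
    Divide the congruence (and modulus) by g = 4: 9·t ≡ 0 (mod 2).
    Reduce coefficients mod 2: 1·t ≡ 0 (mod 2).
    So t ≡ 0 (mod 2).
    Then x = 2 + 36·0 = 2, valid modulo lcm(36, 8) = 72: x ≡ 2 (mod 72).
Verify: 2 mod 4 = 2, 2 mod 18 = 2, 2 mod 8 = 2.

x ≡ 2 (mod 72).


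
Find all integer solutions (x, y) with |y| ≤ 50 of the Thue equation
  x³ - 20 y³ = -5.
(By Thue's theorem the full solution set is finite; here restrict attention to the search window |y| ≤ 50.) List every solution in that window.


The equation is x³ - 20y³ = -5. For fixed y, x³ = 20·y³ − 5, so a solution requires the RHS to be a perfect cube.
Strategy: iterate y from -50 to 50, compute RHS = 20·y³ − 5, and check whether it is a (positive or negative) perfect cube.
Check small values of y:
  y = 0: RHS = -5 is not a perfect cube.
  y = 1: RHS = 15 is not a perfect cube.
  y = -1: RHS = -25 is not a perfect cube.
  y = 2: RHS = 155 is not a perfect cube.
  y = -2: RHS = -165 is not a perfect cube.
  y = 3: RHS = 535 is not a perfect cube.
  y = -3: RHS = -545 is not a perfect cube.
Continuing the search up to |y| = 50 finds no solutions either.
No (x, y) in the scanned range satisfies the equation.

No integer solutions with |y| ≤ 50.


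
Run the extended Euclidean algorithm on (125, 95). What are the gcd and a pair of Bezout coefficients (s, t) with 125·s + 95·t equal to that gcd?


Euclidean algorithm on (125, 95) — divide until remainder is 0:
  125 = 1 · 95 + 30
  95 = 3 · 30 + 5
  30 = 6 · 5 + 0
gcd(125, 95) = 5.
Track Bezout coefficients alongside the remainders: start with r₀ = 125 = a·1 + b·0 (s = 1, t = 0) and r₁ = 95 = a·0 + b·1 (s = 0, t = 1); each new remainder r_{k+1} = r_{k-1} − q_k·r_k inherits s_{k+1} = s_{k-1} − q_k·s_k, t_{k+1} = t_{k-1} − q_k·t_k, so r_k = a·s_k + b·t_k at every step:
  q = 1: r = 30, s = 1 − 1·0 = 1, t = 0 − 1·1 = -1  (check: 125·1 + 95·(-1) = 30)
  q = 3: r = 5, s = 0 − 3·1 = -3, t = 1 − 3·(-1) = 4  (check: 125·(-3) + 95·4 = 5)
The row with r = 5 (the gcd) gives the Bezout coefficients s = -3, t = 4.
Result: 125 · (-3) + 95 · (4) = 5.

gcd(125, 95) = 5; s = -3, t = 4 (check: 125·(-3) + 95·4 = 5).


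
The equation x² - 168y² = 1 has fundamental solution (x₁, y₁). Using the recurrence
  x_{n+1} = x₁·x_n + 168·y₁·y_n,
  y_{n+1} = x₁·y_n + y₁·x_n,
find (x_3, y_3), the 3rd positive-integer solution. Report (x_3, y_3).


Step 1: Find the fundamental solution (x₁, y₁) of x² - 168y² = 1.
  Expand √168 as a continued fraction. a₀ = ⌊√168⌋ = 12; iterate m_{k+1} = d_k·a_k − m_k, d_{k+1} = (168 − m_{k+1}²)/d_k, a_{k+1} = ⌊(a₀ + m_{k+1})/d_{k+1}⌋ (starting m₀ = 0, d₀ = 1), with convergents p_k = a_k·p_{k-1} + p_{k-2}, q_k = a_k·q_{k-1} + q_{k-2} (p₋₁ = 1, q₋₁ = 0):
  k = 0: a₀ = 12; p₀/q₀ = 12/1; p₀² − 168·q₀² = 144 − 168 = -24.
  k = 1: m = 12, d = 24, a = ⌊(12 + 12)/24⌋ = 1; p/q = (1·12 + 1)/(1·1 + 0) = 13/1; p² − 168·q² = 169 − 168 = 1.
  The first convergent with p² − 168·q² = 1 gives the fundamental solution (x₁, y₁) = (13, 1).
Step 2: Apply the recurrence (x_{n+1}, y_{n+1}) = (x₁x_n + 168y₁y_n, x₁y_n + y₁x_n) repeatedly.
  From (x_1, y_1) = (13, 1): x_2 = 13·13 + 168·1·1 = 337; y_2 = 13·1 + 1·13 = 26.
  From (x_2, y_2) = (337, 26): x_3 = 13·337 + 168·1·26 = 8749; y_3 = 13·26 + 1·337 = 675.
Step 3: Verify x_3² - 168·y_3² = 76545001 - 76545000 = 1 (should be 1). ✓

(x_1, y_1) = (13, 1); (x_3, y_3) = (8749, 675).


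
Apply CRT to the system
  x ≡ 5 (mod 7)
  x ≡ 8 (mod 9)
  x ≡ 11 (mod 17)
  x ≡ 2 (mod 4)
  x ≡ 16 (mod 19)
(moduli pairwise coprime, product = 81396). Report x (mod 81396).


Product of moduli M = 7 · 9 · 17 · 4 · 19 = 81396.
Merge one congruence at a time:
  Start: x ≡ 5 (mod 7).
  Combine with x ≡ 8 (mod 9); new modulus lcm = 63.
    Write x = 5 + 7·t and substitute into x ≡ 8 (mod 9): 7·t ≡ 8 − 5 = 3 (mod 9).
    The inverse of 7 mod 9 is 4 (since 7·4 = 28 = 3·9 + 1), so t ≡ 4·3 = 12 ≡ 3 (mod 9).
    Then x = 5 + 7·3 = 26, valid modulo lcm(7, 9) = 63: x ≡ 26 (mod 63).
  Combine with x ≡ 11 (mod 17); new modulus lcm = 1071.
    Write x = 26 + 63·t and substitute into x ≡ 11 (mod 17): 63·t ≡ 11 − 26 = -15 (mod 17).
    Reduce coefficients mod 17: 12·t ≡ 2 (mod 17).
    The inverse of 12 mod 17 is 10 (since 12·10 = 120 = 7·17 + 1), so t ≡ 10·2 = 20 ≡ 3 (mod 17).
    Then x = 26 + 63·3 = 215, valid modulo lcm(63, 17) = 1071: x ≡ 215 (mod 1071).
  Combine with x ≡ 2 (mod 4); new modulus lcm = 4284.
    Write x = 215 + 1071·t and substitute into x ≡ 2 (mod 4): 1071·t ≡ 2 − 215 = -213 (mod 4).
    Reduce coefficients mod 4: 3·t ≡ 3 (mod 4).
    The inverse of 3 mod 4 is 3 (since 3·3 = 9 = 2·4 + 1), so t ≡ 3·3 = 9 ≡ 1 (mod 4).
    Then x = 215 + 1071·1 = 1286, valid modulo lcm(1071, 4) = 4284: x ≡ 1286 (mod 4284).
  Combine with x ≡ 16 (mod 19); new modulus lcm = 81396.
    Write x = 1286 + 4284·t and substitute into x ≡ 16 (mod 19): 4284·t ≡ 16 − 1286 = -1270 (mod 19).
    Reduce coefficients mod 19: 9·t ≡ 3 (mod 19).
    The inverse of 9 mod 19 is 17 (since 9·17 = 153 = 8·19 + 1), so t ≡ 17·3 = 51 ≡ 13 (mod 19).
    Then x = 1286 + 4284·13 = 56978, valid modulo lcm(4284, 19) = 81396: x ≡ 56978 (mod 81396).
Verify against each original: 56978 mod 7 = 5, 56978 mod 9 = 8, 56978 mod 17 = 11, 56978 mod 4 = 2, 56978 mod 19 = 16.

x ≡ 56978 (mod 81396).


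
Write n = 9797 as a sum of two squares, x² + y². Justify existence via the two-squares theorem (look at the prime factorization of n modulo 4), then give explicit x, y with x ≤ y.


Step 1: Factor n = 9797 = 97 · 101.
Step 2: Check the mod-4 condition on each prime factor: 97 ≡ 1 (mod 4), exponent 1; 101 ≡ 1 (mod 4), exponent 1.
All primes ≡ 3 (mod 4) appear to even exponent (or don't appear), so by the two-squares theorem n IS expressible as a sum of two squares.
Step 3: Build a representation. Here n = 97 · 101 is a product of primes ≡ 1 (mod 4). Each prime p ≡ 1 (mod 4) is itself a sum of two squares; find a² by testing p − a² for a perfect square:
  97: 97 − 1² = 96, 97 − 2² = 93, 97 − 3² = 88, 97 − 4² = 81 = 9² ⇒ 97 = 4² + 9².
  101: 101 − 1² = 100 = 10² ⇒ 101 = 1² + 10².
  Combine using the Brahmagupta–Fibonacci identity (a² + b²)(c² + d²) = (ac − bd)² + (ad + bc)² = (ac + bd)² + (ad − bc)²:
  97 · 101 = 9797: from (4² + 9²)(1² + 10²), take (4·1 − 9·10, 4·10 + 9·1) = (4 − 90, 40 + 9) = (-86, 49); dropping signs (only squares matter) gives (86, 49); check 86² + 49² = 7396 + 2401 = 9797 ✓.
Step 4: Order so x ≤ y and verify: 49² + 86² = 2401 + 7396 = 9797 = n. ✓

n = 9797 = 49² + 86² (one valid representation with x ≤ y).


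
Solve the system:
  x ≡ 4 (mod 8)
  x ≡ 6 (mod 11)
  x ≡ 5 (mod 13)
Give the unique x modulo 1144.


Moduli 8, 11, 13 are pairwise coprime; by CRT there is a unique solution modulo M = 8 · 11 · 13 = 1144.
Solve pairwise, accumulating the modulus:
  Start with x ≡ 4 (mod 8).
  Combine with x ≡ 6 (mod 11): since gcd(8, 11) = 1, we get a unique residue mod 88.
    Write x = 4 + 8·t and substitute into x ≡ 6 (mod 11): 8·t ≡ 6 − 4 = 2 (mod 11).
    The inverse of 8 mod 11 is 7 (since 8·7 = 56 = 5·11 + 1), so t ≡ 7·2 = 14 ≡ 3 (mod 11).
    Then x = 4 + 8·3 = 28, valid modulo lcm(8, 11) = 88: x ≡ 28 (mod 88).
  Combine with x ≡ 5 (mod 13): since gcd(88, 13) = 1, we get a unique residue mod 1144.
    Write x = 28 + 88·t and substitute into x ≡ 5 (mod 13): 88·t ≡ 5 − 28 = -23 (mod 13).
    Reduce coefficients mod 13: 10·t ≡ 3 (mod 13).
    The inverse of 10 mod 13 is 4 (since 10·4 = 40 = 3·13 + 1), so t ≡ 4·3 = 12 ≡ 12 (mod 13).
    Then x = 28 + 88·12 = 1084, valid modulo lcm(88, 13) = 1144: x ≡ 1084 (mod 1144).
Verify: 1084 mod 8 = 4 ✓, 1084 mod 11 = 6 ✓, 1084 mod 13 = 5 ✓.

x ≡ 1084 (mod 1144).


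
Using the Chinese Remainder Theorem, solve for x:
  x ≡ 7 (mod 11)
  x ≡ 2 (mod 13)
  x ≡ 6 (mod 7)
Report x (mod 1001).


Moduli 11, 13, 7 are pairwise coprime; by CRT there is a unique solution modulo M = 11 · 13 · 7 = 1001.
Solve pairwise, accumulating the modulus:
  Start with x ≡ 7 (mod 11).
  Combine with x ≡ 2 (mod 13): since gcd(11, 13) = 1, we get a unique residue mod 143.
    Write x = 7 + 11·t and substitute into x ≡ 2 (mod 13): 11·t ≡ 2 − 7 = -5 (mod 13).
    Reduce coefficients mod 13: 11·t ≡ 8 (mod 13).
    The inverse of 11 mod 13 is 6 (since 11·6 = 66 = 5·13 + 1), so t ≡ 6·8 = 48 ≡ 9 (mod 13).
    Then x = 7 + 11·9 = 106, valid modulo lcm(11, 13) = 143: x ≡ 106 (mod 143).
  Combine with x ≡ 6 (mod 7): since gcd(143, 7) = 1, we get a unique residue mod 1001.
    Write x = 106 + 143·t and substitute into x ≡ 6 (mod 7): 143·t ≡ 6 − 106 = -100 (mod 7).
    Reduce coefficients mod 7: 3·t ≡ 5 (mod 7).
    The inverse of 3 mod 7 is 5 (since 3·5 = 15 = 2·7 + 1), so t ≡ 5·5 = 25 ≡ 4 (mod 7).
    Then x = 106 + 143·4 = 678, valid modulo lcm(143, 7) = 1001: x ≡ 678 (mod 1001).
Verify: 678 mod 11 = 7 ✓, 678 mod 13 = 2 ✓, 678 mod 7 = 6 ✓.

x ≡ 678 (mod 1001).


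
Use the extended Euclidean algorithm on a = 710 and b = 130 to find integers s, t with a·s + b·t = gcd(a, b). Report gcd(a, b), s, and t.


Euclidean algorithm on (710, 130) — divide until remainder is 0:
  710 = 5 · 130 + 60
  130 = 2 · 60 + 10
  60 = 6 · 10 + 0
gcd(710, 130) = 10.
Track Bezout coefficients alongside the remainders: start with r₀ = 710 = a·1 + b·0 (s = 1, t = 0) and r₁ = 130 = a·0 + b·1 (s = 0, t = 1); each new remainder r_{k+1} = r_{k-1} − q_k·r_k inherits s_{k+1} = s_{k-1} − q_k·s_k, t_{k+1} = t_{k-1} − q_k·t_k, so r_k = a·s_k + b·t_k at every step:
  q = 5: r = 60, s = 1 − 5·0 = 1, t = 0 − 5·1 = -5  (check: 710·1 + 130·(-5) = 60)
  q = 2: r = 10, s = 0 − 2·1 = -2, t = 1 − 2·(-5) = 11  (check: 710·(-2) + 130·11 = 10)
The row with r = 10 (the gcd) gives the Bezout coefficients s = -2, t = 11.
Result: 710 · (-2) + 130 · (11) = 10.

gcd(710, 130) = 10; s = -2, t = 11 (check: 710·(-2) + 130·11 = 10).


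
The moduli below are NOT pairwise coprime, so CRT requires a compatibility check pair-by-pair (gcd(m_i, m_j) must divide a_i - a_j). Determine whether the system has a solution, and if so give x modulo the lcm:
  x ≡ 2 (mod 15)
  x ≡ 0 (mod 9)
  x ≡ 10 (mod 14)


Moduli 15, 9, 14 are not pairwise coprime, so CRT works modulo lcm(m_i) when all pairwise compatibility conditions hold.
Pairwise compatibility: gcd(m_i, m_j) must divide a_i - a_j for every pair.
Merge one congruence at a time:
  Start: x ≡ 2 (mod 15).
  Combine with x ≡ 0 (mod 9): gcd(15, 9) = 3, and 0 - 2 = -2 is NOT divisible by 3.
    ⇒ system is inconsistent (no integer solution).

No solution (the system is inconsistent).


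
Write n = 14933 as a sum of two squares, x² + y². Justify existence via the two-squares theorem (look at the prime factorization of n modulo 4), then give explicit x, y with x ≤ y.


Step 1: Factor n = 14933 = 109 · 137.
Step 2: Check the mod-4 condition on each prime factor: 109 ≡ 1 (mod 4), exponent 1; 137 ≡ 1 (mod 4), exponent 1.
All primes ≡ 3 (mod 4) appear to even exponent (or don't appear), so by the two-squares theorem n IS expressible as a sum of two squares.
Step 3: Build a representation. Here n = 109 · 137 is a product of primes ≡ 1 (mod 4). Each prime p ≡ 1 (mod 4) is itself a sum of two squares; find a² by testing p − a² for a perfect square:
  109: 109 − 1² = 108, 109 − 2² = 105, 109 − 3² = 100 = 10² ⇒ 109 = 3² + 10².
  137: 137 − 1² = 136, 137 − 2² = 133, 137 − 3² = 128, 137 − 4² = 121 = 11² ⇒ 137 = 4² + 11².
  Combine using the Brahmagupta–Fibonacci identity (a² + b²)(c² + d²) = (ac − bd)² + (ad + bc)² = (ac + bd)² + (ad − bc)²:
  109 · 137 = 14933: from (3² + 10²)(4² + 11²), take (3·4 − 10·11, 3·11 + 10·4) = (12 − 110, 33 + 40) = (-98, 73); dropping signs (only squares matter) gives (98, 73); check 98² + 73² = 9604 + 5329 = 14933 ✓.
Step 4: Order so x ≤ y and verify: 73² + 98² = 5329 + 9604 = 14933 = n. ✓

n = 14933 = 73² + 98² (one valid representation with x ≤ y).


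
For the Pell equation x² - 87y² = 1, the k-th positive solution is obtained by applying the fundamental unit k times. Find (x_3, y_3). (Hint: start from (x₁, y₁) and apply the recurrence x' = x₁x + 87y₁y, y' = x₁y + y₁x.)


Step 1: Find the fundamental solution (x₁, y₁) of x² - 87y² = 1.
  Expand √87 as a continued fraction. a₀ = ⌊√87⌋ = 9; iterate m_{k+1} = d_k·a_k − m_k, d_{k+1} = (87 − m_{k+1}²)/d_k, a_{k+1} = ⌊(a₀ + m_{k+1})/d_{k+1}⌋ (starting m₀ = 0, d₀ = 1), with convergents p_k = a_k·p_{k-1} + p_{k-2}, q_k = a_k·q_{k-1} + q_{k-2} (p₋₁ = 1, q₋₁ = 0):
  k = 0: a₀ = 9; p₀/q₀ = 9/1; p₀² − 87·q₀² = 81 − 87 = -6.
  k = 1: m = 9, d = 6, a = ⌊(9 + 9)/6⌋ = 3; p/q = (3·9 + 1)/(3·1 + 0) = 28/3; p² − 87·q² = 784 − 783 = 1.
  The first convergent with p² − 87·q² = 1 gives the fundamental solution (x₁, y₁) = (28, 3).
Step 2: Apply the recurrence (x_{n+1}, y_{n+1}) = (x₁x_n + 87y₁y_n, x₁y_n + y₁x_n) repeatedly.
  From (x_1, y_1) = (28, 3): x_2 = 28·28 + 87·3·3 = 1567; y_2 = 28·3 + 3·28 = 168.
  From (x_2, y_2) = (1567, 168): x_3 = 28·1567 + 87·3·168 = 87724; y_3 = 28·168 + 3·1567 = 9405.
Step 3: Verify x_3² - 87·y_3² = 7695500176 - 7695500175 = 1 (should be 1). ✓

(x_1, y_1) = (28, 3); (x_3, y_3) = (87724, 9405).


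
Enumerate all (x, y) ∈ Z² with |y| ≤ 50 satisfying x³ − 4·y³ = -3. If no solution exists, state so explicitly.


The equation is x³ - 4y³ = -3. For fixed y, x³ = 4·y³ − 3, so a solution requires the RHS to be a perfect cube.
Strategy: iterate y from -50 to 50, compute RHS = 4·y³ − 3, and check whether it is a (positive or negative) perfect cube.
Check small values of y:
  y = 0: RHS = -3 is not a perfect cube.
  y = 1: RHS = 1 = (1)³ ⇒ x = 1 works.
  y = -1: RHS = -7 is not a perfect cube.
  y = 2: RHS = 29 is not a perfect cube.
  y = -2: RHS = -35 is not a perfect cube.
  y = 3: RHS = 105 is not a perfect cube.
  y = -3: RHS = -111 is not a perfect cube.
Continuing the search up to |y| = 50 finds no further solutions beyond those listed.
Collected solutions: (1, 1).

Solutions (with |y| ≤ 50): (1, 1).


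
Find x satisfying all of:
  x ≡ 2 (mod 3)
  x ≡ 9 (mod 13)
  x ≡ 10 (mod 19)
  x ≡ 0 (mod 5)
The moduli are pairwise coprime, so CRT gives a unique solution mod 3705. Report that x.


Product of moduli M = 3 · 13 · 19 · 5 = 3705.
Merge one congruence at a time:
  Start: x ≡ 2 (mod 3).
  Combine with x ≡ 9 (mod 13); new modulus lcm = 39.
    Write x = 2 + 3·t and substitute into x ≡ 9 (mod 13): 3·t ≡ 9 − 2 = 7 (mod 13).
    The inverse of 3 mod 13 is 9 (since 3·9 = 27 = 2·13 + 1), so t ≡ 9·7 = 63 ≡ 11 (mod 13).
    Then x = 2 + 3·11 = 35, valid modulo lcm(3, 13) = 39: x ≡ 35 (mod 39).
  Combine with x ≡ 10 (mod 19); new modulus lcm = 741.
    Write x = 35 + 39·t and substitute into x ≡ 10 (mod 19): 39·t ≡ 10 − 35 = -25 (mod 19).
    Reduce coefficients mod 19: 1·t ≡ 13 (mod 19).
    So t ≡ 13 (mod 19).
    Then x = 35 + 39·13 = 542, valid modulo lcm(39, 19) = 741: x ≡ 542 (mod 741).
  Combine with x ≡ 0 (mod 5); new modulus lcm = 3705.
    Write x = 542 + 741·t and substitute into x ≡ 0 (mod 5): 741·t ≡ 0 − 542 = -542 (mod 5).
    Reduce coefficients mod 5: 1·t ≡ 3 (mod 5).
    So t ≡ 3 (mod 5).
    Then x = 542 + 741·3 = 2765, valid modulo lcm(741, 5) = 3705: x ≡ 2765 (mod 3705).
Verify against each original: 2765 mod 3 = 2, 2765 mod 13 = 9, 2765 mod 19 = 10, 2765 mod 5 = 0.

x ≡ 2765 (mod 3705).


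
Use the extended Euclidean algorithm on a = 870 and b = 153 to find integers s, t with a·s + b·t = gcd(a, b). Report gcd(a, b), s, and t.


Euclidean algorithm on (870, 153) — divide until remainder is 0:
  870 = 5 · 153 + 105
  153 = 1 · 105 + 48
  105 = 2 · 48 + 9
  48 = 5 · 9 + 3
  9 = 3 · 3 + 0
gcd(870, 153) = 3.
Track Bezout coefficients alongside the remainders: start with r₀ = 870 = a·1 + b·0 (s = 1, t = 0) and r₁ = 153 = a·0 + b·1 (s = 0, t = 1); each new remainder r_{k+1} = r_{k-1} − q_k·r_k inherits s_{k+1} = s_{k-1} − q_k·s_k, t_{k+1} = t_{k-1} − q_k·t_k, so r_k = a·s_k + b·t_k at every step:
  q = 5: r = 105, s = 1 − 5·0 = 1, t = 0 − 5·1 = -5  (check: 870·1 + 153·(-5) = 105)
  q = 1: r = 48, s = 0 − 1·1 = -1, t = 1 − 1·(-5) = 6  (check: 870·(-1) + 153·6 = 48)
  q = 2: r = 9, s = 1 − 2·(-1) = 3, t = -5 − 2·6 = -17  (check: 870·3 + 153·(-17) = 9)
  q = 5: r = 3, s = -1 − 5·3 = -16, t = 6 − 5·(-17) = 91  (check: 870·(-16) + 153·91 = 3)
The row with r = 3 (the gcd) gives the Bezout coefficients s = -16, t = 91.
Result: 870 · (-16) + 153 · (91) = 3.

gcd(870, 153) = 3; s = -16, t = 91 (check: 870·(-16) + 153·91 = 3).


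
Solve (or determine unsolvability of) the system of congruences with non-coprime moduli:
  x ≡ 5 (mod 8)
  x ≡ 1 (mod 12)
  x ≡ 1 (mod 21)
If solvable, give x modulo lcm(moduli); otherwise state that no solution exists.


Moduli 8, 12, 21 are not pairwise coprime, so CRT works modulo lcm(m_i) when all pairwise compatibility conditions hold.
Pairwise compatibility: gcd(m_i, m_j) must divide a_i - a_j for every pair.
Merge one congruence at a time:
  Start: x ≡ 5 (mod 8).
  Combine with x ≡ 1 (mod 12): gcd(8, 12) = 4; 1 - 5 = -4, which IS divisible by 4, so compatible.
    Write x = 5 + 8·t and substitute into x ≡ 1 (mod 12): 8·t ≡ 1 − 5 = -4 (mod 12).
    Divide the congruence (and modulus) by g = 4: 2·t ≡ -1 (mod 3).
    Reduce coefficients mod 3: 2·t ≡ 2 (mod 3).
    The inverse of 2 mod 3 is 2 (since 2·2 = 4 = 1·3 + 1), so t ≡ 2·2 = 4 ≡ 1 (mod 3).
    Then x = 5 + 8·1 = 13, valid modulo lcm(8, 12) = 24: x ≡ 13 (mod 24).
  Combine with x ≡ 1 (mod 21): gcd(24, 21) = 3; 1 - 13 = -12, which IS divisible by 3, so compatible.
    Write x = 13 + 24·t and substitute into x ≡ 1 (mod 21): 24·t ≡ 1 − 13 = -12 (mod 21).
    Divide the congruence (and modulus) by g = 3: 8·t ≡ -4 (mod 7).
    Reduce coefficients mod 7: 1·t ≡ 3 (mod 7).
    So t ≡ 3 (mod 7).
    Then x = 13 + 24·3 = 85, valid modulo lcm(24, 21) = 168: x ≡ 85 (mod 168).
Verify: 85 mod 8 = 5, 85 mod 12 = 1, 85 mod 21 = 1.

x ≡ 85 (mod 168).


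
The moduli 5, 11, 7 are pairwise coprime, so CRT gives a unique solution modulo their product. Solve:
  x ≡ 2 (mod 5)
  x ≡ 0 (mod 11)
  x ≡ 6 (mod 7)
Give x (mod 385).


Moduli 5, 11, 7 are pairwise coprime; by CRT there is a unique solution modulo M = 5 · 11 · 7 = 385.
Solve pairwise, accumulating the modulus:
  Start with x ≡ 2 (mod 5).
  Combine with x ≡ 0 (mod 11): since gcd(5, 11) = 1, we get a unique residue mod 55.
    Write x = 2 + 5·t and substitute into x ≡ 0 (mod 11): 5·t ≡ 0 − 2 = -2 (mod 11).
    Reduce coefficients mod 11: 5·t ≡ 9 (mod 11).
    The inverse of 5 mod 11 is 9 (since 5·9 = 45 = 4·11 + 1), so t ≡ 9·9 = 81 ≡ 4 (mod 11).
    Then x = 2 + 5·4 = 22, valid modulo lcm(5, 11) = 55: x ≡ 22 (mod 55).
  Combine with x ≡ 6 (mod 7): since gcd(55, 7) = 1, we get a unique residue mod 385.
    Write x = 22 + 55·t and substitute into x ≡ 6 (mod 7): 55·t ≡ 6 − 22 = -16 (mod 7).
    Reduce coefficients mod 7: 6·t ≡ 5 (mod 7).
    The inverse of 6 mod 7 is 6 (since 6·6 = 36 = 5·7 + 1), so t ≡ 6·5 = 30 ≡ 2 (mod 7).
    Then x = 22 + 55·2 = 132, valid modulo lcm(55, 7) = 385: x ≡ 132 (mod 385).
Verify: 132 mod 5 = 2 ✓, 132 mod 11 = 0 ✓, 132 mod 7 = 6 ✓.

x ≡ 132 (mod 385).


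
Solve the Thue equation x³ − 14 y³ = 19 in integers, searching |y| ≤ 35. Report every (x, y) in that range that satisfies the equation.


The equation is x³ - 14y³ = 19. For fixed y, x³ = 14·y³ + 19, so a solution requires the RHS to be a perfect cube.
Strategy: iterate y from -35 to 35, compute RHS = 14·y³ + 19, and check whether it is a (positive or negative) perfect cube.
Check small values of y:
  y = 0: RHS = 19 is not a perfect cube.
  y = 1: RHS = 33 is not a perfect cube.
  y = -1: RHS = 5 is not a perfect cube.
  y = 2: RHS = 131 is not a perfect cube.
  y = -2: RHS = -93 is not a perfect cube.
  y = 3: RHS = 397 is not a perfect cube.
  y = -3: RHS = -359 is not a perfect cube.
Continuing the search up to |y| = 35 finds no solutions either.
No (x, y) in the scanned range satisfies the equation.

No integer solutions with |y| ≤ 35.


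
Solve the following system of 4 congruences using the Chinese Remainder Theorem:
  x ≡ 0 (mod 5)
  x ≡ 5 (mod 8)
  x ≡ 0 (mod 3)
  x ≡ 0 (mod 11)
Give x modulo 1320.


Product of moduli M = 5 · 8 · 3 · 11 = 1320.
Merge one congruence at a time:
  Start: x ≡ 0 (mod 5).
  Combine with x ≡ 5 (mod 8); new modulus lcm = 40.
    Write x = 0 + 5·t and substitute into x ≡ 5 (mod 8): 5·t ≡ 5 − 0 = 5 (mod 8).
    The inverse of 5 mod 8 is 5 (since 5·5 = 25 = 3·8 + 1), so t ≡ 5·5 = 25 ≡ 1 (mod 8).
    Then x = 0 + 5·1 = 5, valid modulo lcm(5, 8) = 40: x ≡ 5 (mod 40).
  Combine with x ≡ 0 (mod 3); new modulus lcm = 120.
    Write x = 5 + 40·t and substitute into x ≡ 0 (mod 3): 40·t ≡ 0 − 5 = -5 (mod 3).
    Reduce coefficients mod 3: 1·t ≡ 1 (mod 3).
    So t ≡ 1 (mod 3).
    Then x = 5 + 40·1 = 45, valid modulo lcm(40, 3) = 120: x ≡ 45 (mod 120).
  Combine with x ≡ 0 (mod 11); new modulus lcm = 1320.
    Write x = 45 + 120·t and substitute into x ≡ 0 (mod 11): 120·t ≡ 0 − 45 = -45 (mod 11).
    Reduce coefficients mod 11: 10·t ≡ 10 (mod 11).
    The inverse of 10 mod 11 is 10 (since 10·10 = 100 = 9·11 + 1), so t ≡ 10·10 = 100 ≡ 1 (mod 11).
    Then x = 45 + 120·1 = 165, valid modulo lcm(120, 11) = 1320: x ≡ 165 (mod 1320).
Verify against each original: 165 mod 5 = 0, 165 mod 8 = 5, 165 mod 3 = 0, 165 mod 11 = 0.

x ≡ 165 (mod 1320).


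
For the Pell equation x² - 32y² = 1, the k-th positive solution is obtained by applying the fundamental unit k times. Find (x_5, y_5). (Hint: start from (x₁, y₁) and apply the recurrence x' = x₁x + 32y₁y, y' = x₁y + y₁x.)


Step 1: Find the fundamental solution (x₁, y₁) of x² - 32y² = 1.
  Expand √32 as a continued fraction. a₀ = ⌊√32⌋ = 5; iterate m_{k+1} = d_k·a_k − m_k, d_{k+1} = (32 − m_{k+1}²)/d_k, a_{k+1} = ⌊(a₀ + m_{k+1})/d_{k+1}⌋ (starting m₀ = 0, d₀ = 1), with convergents p_k = a_k·p_{k-1} + p_{k-2}, q_k = a_k·q_{k-1} + q_{k-2} (p₋₁ = 1, q₋₁ = 0):
  k = 0: a₀ = 5; p₀/q₀ = 5/1; p₀² − 32·q₀² = 25 − 32 = -7.
  k = 1: m = 5, d = 7, a = ⌊(5 + 5)/7⌋ = 1; p/q = (1·5 + 1)/(1·1 + 0) = 6/1; p² − 32·q² = 36 − 32 = 4.
  k = 2: m = 2, d = 4, a = ⌊(5 + 2)/4⌋ = 1; p/q = (1·6 + 5)/(1·1 + 1) = 11/2; p² − 32·q² = 121 − 128 = -7.
  k = 3: m = 2, d = 7, a = ⌊(5 + 2)/7⌋ = 1; p/q = (1·11 + 6)/(1·2 + 1) = 17/3; p² − 32·q² = 289 − 288 = 1.
  The first convergent with p² − 32·q² = 1 gives the fundamental solution (x₁, y₁) = (17, 3).
Step 2: Apply the recurrence (x_{n+1}, y_{n+1}) = (x₁x_n + 32y₁y_n, x₁y_n + y₁x_n) repeatedly.
  From (x_1, y_1) = (17, 3): x_2 = 17·17 + 32·3·3 = 577; y_2 = 17·3 + 3·17 = 102.
  From (x_2, y_2) = (577, 102): x_3 = 17·577 + 32·3·102 = 19601; y_3 = 17·102 + 3·577 = 3465.
  From (x_3, y_3) = (19601, 3465): x_4 = 17·19601 + 32·3·3465 = 665857; y_4 = 17·3465 + 3·19601 = 117708.
  From (x_4, y_4) = (665857, 117708): x_5 = 17·665857 + 32·3·117708 = 22619537; y_5 = 17·117708 + 3·665857 = 3998607.
Step 3: Verify x_5² - 32·y_5² = 511643454094369 - 511643454094368 = 1 (should be 1). ✓

(x_1, y_1) = (17, 3); (x_5, y_5) = (22619537, 3998607).


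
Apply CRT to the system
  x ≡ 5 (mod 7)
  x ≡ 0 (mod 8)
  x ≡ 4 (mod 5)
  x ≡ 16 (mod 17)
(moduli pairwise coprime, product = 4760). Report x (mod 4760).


Product of moduli M = 7 · 8 · 5 · 17 = 4760.
Merge one congruence at a time:
  Start: x ≡ 5 (mod 7).
  Combine with x ≡ 0 (mod 8); new modulus lcm = 56.
    Write x = 5 + 7·t and substitute into x ≡ 0 (mod 8): 7·t ≡ 0 − 5 = -5 (mod 8).
    Reduce coefficients mod 8: 7·t ≡ 3 (mod 8).
    The inverse of 7 mod 8 is 7 (since 7·7 = 49 = 6·8 + 1), so t ≡ 7·3 = 21 ≡ 5 (mod 8).
    Then x = 5 + 7·5 = 40, valid modulo lcm(7, 8) = 56: x ≡ 40 (mod 56).
  Combine with x ≡ 4 (mod 5); new modulus lcm = 280.
    Write x = 40 + 56·t and substitute into x ≡ 4 (mod 5): 56·t ≡ 4 − 40 = -36 (mod 5).
    Reduce coefficients mod 5: 1·t ≡ 4 (mod 5).
    So t ≡ 4 (mod 5).
    Then x = 40 + 56·4 = 264, valid modulo lcm(56, 5) = 280: x ≡ 264 (mod 280).
  Combine with x ≡ 16 (mod 17); new modulus lcm = 4760.
    Write x = 264 + 280·t and substitute into x ≡ 16 (mod 17): 280·t ≡ 16 − 264 = -248 (mod 17).
    Reduce coefficients mod 17: 8·t ≡ 7 (mod 17).
    The inverse of 8 mod 17 is 15 (since 8·15 = 120 = 7·17 + 1), so t ≡ 15·7 = 105 ≡ 3 (mod 17).
    Then x = 264 + 280·3 = 1104, valid modulo lcm(280, 17) = 4760: x ≡ 1104 (mod 4760).
Verify against each original: 1104 mod 7 = 5, 1104 mod 8 = 0, 1104 mod 5 = 4, 1104 mod 17 = 16.

x ≡ 1104 (mod 4760).
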